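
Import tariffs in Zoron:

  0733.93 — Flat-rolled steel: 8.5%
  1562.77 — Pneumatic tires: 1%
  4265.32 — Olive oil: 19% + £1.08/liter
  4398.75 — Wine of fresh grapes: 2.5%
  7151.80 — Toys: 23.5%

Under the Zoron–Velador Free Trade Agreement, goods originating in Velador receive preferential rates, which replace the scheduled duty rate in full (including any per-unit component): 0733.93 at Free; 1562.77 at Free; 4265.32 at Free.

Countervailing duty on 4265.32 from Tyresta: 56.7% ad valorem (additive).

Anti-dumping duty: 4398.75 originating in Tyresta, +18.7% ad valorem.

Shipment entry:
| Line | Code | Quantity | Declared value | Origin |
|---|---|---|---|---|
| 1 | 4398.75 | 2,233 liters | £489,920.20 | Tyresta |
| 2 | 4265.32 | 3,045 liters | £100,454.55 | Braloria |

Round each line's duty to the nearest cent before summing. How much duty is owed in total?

£126,238.04

Line 1 (4398.75, Tyresta, 2,233 liters, £489,920.20):
Base rate for 4398.75 is 2.5%.
Additional duty on 4398.75 from Tyresta: +18.7%. Applied ad valorem rate: 2.5% + 18.7% = 21.2%.
Duty = £489,920.20 × 21.2% = £103,863.08.
Line 2 (4265.32, Braloria, 3,045 liters, £100,454.55):
Base rate for 4265.32 is 19% + £1.08/liter.
4265.32 has an FTA preferential rate, but origin Braloria is not Velador; base rate stands.
The additional-duty order on 4265.32 targets Tyresta, not Braloria; it does not apply.
Duty = £100,454.55 × 19% + 3,045 × £1.08 = £22,374.96.
Total = £103,863.08 + £22,374.96 = £126,238.04.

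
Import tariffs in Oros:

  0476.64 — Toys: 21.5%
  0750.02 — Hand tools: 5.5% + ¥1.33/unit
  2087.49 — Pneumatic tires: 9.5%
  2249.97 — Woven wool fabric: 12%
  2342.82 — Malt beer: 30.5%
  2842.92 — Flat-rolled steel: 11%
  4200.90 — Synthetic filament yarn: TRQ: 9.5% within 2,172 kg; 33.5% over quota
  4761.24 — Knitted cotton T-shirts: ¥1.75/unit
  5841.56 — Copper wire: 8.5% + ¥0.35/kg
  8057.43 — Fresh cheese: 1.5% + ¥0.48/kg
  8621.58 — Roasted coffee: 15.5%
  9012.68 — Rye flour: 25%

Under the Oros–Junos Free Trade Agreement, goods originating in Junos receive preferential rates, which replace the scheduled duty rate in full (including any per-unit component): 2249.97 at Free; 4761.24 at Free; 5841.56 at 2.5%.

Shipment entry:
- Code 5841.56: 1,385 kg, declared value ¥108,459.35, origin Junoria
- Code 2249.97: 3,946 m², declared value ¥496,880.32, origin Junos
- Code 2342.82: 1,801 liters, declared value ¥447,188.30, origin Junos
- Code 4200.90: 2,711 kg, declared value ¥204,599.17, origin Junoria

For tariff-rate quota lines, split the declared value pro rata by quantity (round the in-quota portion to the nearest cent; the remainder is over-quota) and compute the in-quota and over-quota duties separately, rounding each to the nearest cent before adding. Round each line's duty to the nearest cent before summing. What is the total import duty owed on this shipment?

¥175,295.94

Line 1 (5841.56, Junoria, 1,385 kg, ¥108,459.35):
Base rate for 5841.56 is 8.5% + ¥0.35/kg.
5841.56 has an FTA preferential rate, but origin Junoria is not Junos; base rate stands.
Duty = ¥108,459.35 × 8.5% + 1,385 × ¥0.35 = ¥9,703.79.
Line 2 (2249.97, Junos, 3,946 m², ¥496,880.32):
Base rate for 2249.97 is 12%.
Origin Junos qualifies under the Oros–Junos agreement and 2249.97 is covered: preferential rate Free applies instead.
Duty = ¥496,880.32 × 0% = ¥0.00.
Line 3 (2342.82, Junos, 1,801 liters, ¥447,188.30):
Base rate for 2342.82 is 30.5%.
Origin Junos is the FTA partner but 2342.82 is not on the preference list; base rate stands.
Duty = ¥447,188.30 × 30.5% = ¥136,392.43.
Line 4 (4200.90, Junoria, 2,711 kg, ¥204,599.17):
Code 4200.90 is under a tariff-rate quota (threshold 2,172 kg). In-quota: 2,172 kg at 9.5%; over-quota: 539 kg at 33.5%.
Pro-rata value split: in-quota = ¥204,599.17 × 2,172/2,711 = ¥163,920.84; over-quota = ¥204,599.17 − ¥163,920.84 = ¥40,678.33.
In-quota duty = ¥163,920.84 × 9.5% = ¥15,572.48. Over-quota duty = ¥40,678.33 × 33.5% = ¥13,627.24.
Line duty = ¥15,572.48 + ¥13,627.24 = ¥29,199.72.
Total = ¥9,703.79 + ¥0.00 + ¥136,392.43 + ¥29,199.72 = ¥175,295.94.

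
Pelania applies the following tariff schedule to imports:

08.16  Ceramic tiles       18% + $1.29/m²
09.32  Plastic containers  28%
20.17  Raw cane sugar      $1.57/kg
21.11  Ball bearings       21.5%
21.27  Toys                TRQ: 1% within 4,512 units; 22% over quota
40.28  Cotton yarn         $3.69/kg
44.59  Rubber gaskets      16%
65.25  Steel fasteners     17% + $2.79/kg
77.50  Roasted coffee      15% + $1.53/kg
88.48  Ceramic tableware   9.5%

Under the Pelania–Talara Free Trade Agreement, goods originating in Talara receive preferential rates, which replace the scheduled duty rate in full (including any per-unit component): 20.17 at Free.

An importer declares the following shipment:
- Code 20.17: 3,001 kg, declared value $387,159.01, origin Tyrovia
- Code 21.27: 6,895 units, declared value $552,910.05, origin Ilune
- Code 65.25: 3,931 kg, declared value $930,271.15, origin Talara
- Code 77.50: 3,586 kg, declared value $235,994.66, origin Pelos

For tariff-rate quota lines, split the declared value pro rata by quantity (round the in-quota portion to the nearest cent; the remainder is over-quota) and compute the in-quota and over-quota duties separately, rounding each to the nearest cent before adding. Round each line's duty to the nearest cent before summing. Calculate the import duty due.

Line 1 (20.17, Tyrovia, 3,001 kg, $387,159.01):
Base rate for 20.17 is $1.57/kg.
20.17 has an FTA preferential rate, but origin Tyrovia is not Talara; base rate stands.
Duty = 3,001 × $1.57 = $4,711.57.
Line 2 (21.27, Ilune, 6,895 units, $552,910.05):
Code 21.27 is under a tariff-rate quota (threshold 4,512 units). In-quota: 4,512 units at 1%; over-quota: 2,383 units at 22%.
Pro-rata value split: in-quota = $552,910.05 × 4,512/6,895 = $361,817.28; over-quota = $552,910.05 − $361,817.28 = $191,092.77.
In-quota duty = $361,817.28 × 1% = $3,618.17. Over-quota duty = $191,092.77 × 22% = $42,040.41.
Line duty = $3,618.17 + $42,040.41 = $45,658.58.
Line 3 (65.25, Talara, 3,931 kg, $930,271.15):
Base rate for 65.25 is 17% + $2.79/kg.
Origin Talara is the FTA partner but 65.25 is not on the preference list; base rate stands.
Duty = $930,271.15 × 17% + 3,931 × $2.79 = $169,113.59.
Line 4 (77.50, Pelos, 3,586 kg, $235,994.66):
Base rate for 77.50 is 15% + $1.53/kg.
Duty = $235,994.66 × 15% + 3,586 × $1.53 = $40,885.78.
Total = $4,711.57 + $45,658.58 + $169,113.59 + $40,885.78 = $260,369.52.

$260,369.52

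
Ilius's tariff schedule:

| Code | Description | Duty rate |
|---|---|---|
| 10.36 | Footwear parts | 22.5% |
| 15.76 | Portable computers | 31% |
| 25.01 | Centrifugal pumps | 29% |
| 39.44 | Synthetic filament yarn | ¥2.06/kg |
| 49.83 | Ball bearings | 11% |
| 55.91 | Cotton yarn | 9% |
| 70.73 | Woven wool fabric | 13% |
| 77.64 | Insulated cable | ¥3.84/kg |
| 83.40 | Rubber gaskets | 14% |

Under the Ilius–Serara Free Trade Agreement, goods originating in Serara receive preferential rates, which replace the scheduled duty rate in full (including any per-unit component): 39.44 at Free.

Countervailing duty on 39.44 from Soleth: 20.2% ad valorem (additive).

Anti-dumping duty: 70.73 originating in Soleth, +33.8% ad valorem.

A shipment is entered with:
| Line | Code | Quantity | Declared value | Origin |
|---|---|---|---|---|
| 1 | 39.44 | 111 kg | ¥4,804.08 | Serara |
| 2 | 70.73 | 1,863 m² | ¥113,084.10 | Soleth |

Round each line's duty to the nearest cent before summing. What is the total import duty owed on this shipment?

¥52,923.36

Line 1 (39.44, Serara, 111 kg, ¥4,804.08):
Base rate for 39.44 is ¥2.06/kg.
Origin Serara qualifies under the Ilius–Serara agreement and 39.44 is covered: preferential rate Free applies instead.
The additional-duty order on 39.44 targets Soleth, not Serara; it does not apply.
Duty = ¥4,804.08 × 0% = ¥0.00.
Line 2 (70.73, Soleth, 1,863 m², ¥113,084.10):
Base rate for 70.73 is 13%.
Additional duty on 70.73 from Soleth: +33.8%. Applied ad valorem rate: 13% + 33.8% = 46.8%.
Duty = ¥113,084.10 × 46.8% = ¥52,923.36.
Total = ¥0.00 + ¥52,923.36 = ¥52,923.36.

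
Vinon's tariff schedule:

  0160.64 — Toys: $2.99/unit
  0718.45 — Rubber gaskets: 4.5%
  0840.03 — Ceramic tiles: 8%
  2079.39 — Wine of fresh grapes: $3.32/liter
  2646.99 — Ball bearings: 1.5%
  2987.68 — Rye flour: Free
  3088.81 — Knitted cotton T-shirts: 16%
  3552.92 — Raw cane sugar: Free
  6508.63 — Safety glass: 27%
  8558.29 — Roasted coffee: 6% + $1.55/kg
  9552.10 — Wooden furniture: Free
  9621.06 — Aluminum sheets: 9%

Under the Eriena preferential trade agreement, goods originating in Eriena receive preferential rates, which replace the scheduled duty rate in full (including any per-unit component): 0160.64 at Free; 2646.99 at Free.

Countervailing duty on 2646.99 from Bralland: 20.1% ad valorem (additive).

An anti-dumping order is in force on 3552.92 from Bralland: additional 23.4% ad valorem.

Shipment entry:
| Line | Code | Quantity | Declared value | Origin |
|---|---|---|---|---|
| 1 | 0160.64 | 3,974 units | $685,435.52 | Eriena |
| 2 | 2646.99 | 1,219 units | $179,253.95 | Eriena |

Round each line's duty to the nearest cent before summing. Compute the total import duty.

Line 1 (0160.64, Eriena, 3,974 units, $685,435.52):
Base rate for 0160.64 is $2.99/unit.
Origin Eriena qualifies under the Vinon–Eriena agreement and 0160.64 is covered: preferential rate Free applies instead.
Duty = $685,435.52 × 0% = $0.00.
Line 2 (2646.99, Eriena, 1,219 units, $179,253.95):
Base rate for 2646.99 is 1.5%.
Origin Eriena qualifies under the Vinon–Eriena agreement and 2646.99 is covered: preferential rate Free applies instead.
The additional-duty order on 2646.99 targets Bralland, not Eriena; it does not apply.
Duty = $179,253.95 × 0% = $0.00.
Total = $0.00 + $0.00 = $0.00.

$0.00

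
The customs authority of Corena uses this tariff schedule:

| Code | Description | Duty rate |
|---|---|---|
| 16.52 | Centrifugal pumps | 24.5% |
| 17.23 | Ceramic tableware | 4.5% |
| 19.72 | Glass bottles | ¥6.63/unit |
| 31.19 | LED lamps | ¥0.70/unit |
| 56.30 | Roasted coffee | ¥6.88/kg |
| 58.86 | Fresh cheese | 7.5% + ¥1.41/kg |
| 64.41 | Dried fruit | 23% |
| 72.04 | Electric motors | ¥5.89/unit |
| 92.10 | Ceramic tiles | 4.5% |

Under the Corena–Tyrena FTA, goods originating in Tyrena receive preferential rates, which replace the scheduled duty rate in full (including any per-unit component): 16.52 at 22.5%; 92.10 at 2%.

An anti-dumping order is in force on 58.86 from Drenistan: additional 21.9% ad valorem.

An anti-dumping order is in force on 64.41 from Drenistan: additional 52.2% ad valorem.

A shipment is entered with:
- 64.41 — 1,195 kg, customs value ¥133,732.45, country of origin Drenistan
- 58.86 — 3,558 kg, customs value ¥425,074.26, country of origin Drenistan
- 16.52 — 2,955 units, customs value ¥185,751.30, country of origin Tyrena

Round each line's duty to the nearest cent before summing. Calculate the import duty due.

¥272,349.45

Line 1 (64.41, Drenistan, 1,195 kg, ¥133,732.45):
Base rate for 64.41 is 23%.
Additional duty on 64.41 from Drenistan: +52.2%. Applied ad valorem rate: 23% + 52.2% = 75.2%.
Duty = ¥133,732.45 × 75.2% = ¥100,566.80.
Line 2 (58.86, Drenistan, 3,558 kg, ¥425,074.26):
Base rate for 58.86 is 7.5% + ¥1.41/kg.
Additional duty on 58.86 from Drenistan: +21.9%. Applied ad valorem rate: 7.5% + 21.9% = 29.4%.
Duty = ¥425,074.26 × 29.4% + 3,558 × ¥1.41 = ¥129,988.61.
Line 3 (16.52, Tyrena, 2,955 units, ¥185,751.30):
Base rate for 16.52 is 24.5%.
Origin Tyrena qualifies under the Corena–Tyrena agreement and 16.52 is covered: preferential rate 22.5% applies instead.
Duty = ¥185,751.30 × 22.5% = ¥41,794.04.
Total = ¥100,566.80 + ¥129,988.61 + ¥41,794.04 = ¥272,349.45.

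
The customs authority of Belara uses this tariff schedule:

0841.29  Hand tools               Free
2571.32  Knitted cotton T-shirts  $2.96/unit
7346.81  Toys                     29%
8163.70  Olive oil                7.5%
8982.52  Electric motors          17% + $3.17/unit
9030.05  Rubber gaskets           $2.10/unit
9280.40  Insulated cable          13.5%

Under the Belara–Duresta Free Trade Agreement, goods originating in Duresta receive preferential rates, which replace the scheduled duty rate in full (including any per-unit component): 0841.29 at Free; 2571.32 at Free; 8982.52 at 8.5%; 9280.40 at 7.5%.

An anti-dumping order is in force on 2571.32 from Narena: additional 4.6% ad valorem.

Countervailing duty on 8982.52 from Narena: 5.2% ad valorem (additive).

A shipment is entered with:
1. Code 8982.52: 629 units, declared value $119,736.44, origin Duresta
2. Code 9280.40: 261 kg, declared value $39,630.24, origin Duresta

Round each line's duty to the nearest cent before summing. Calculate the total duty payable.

$13,149.87

Line 1 (8982.52, Duresta, 629 units, $119,736.44):
Base rate for 8982.52 is 17% + $3.17/unit.
Origin Duresta qualifies under the Belara–Duresta agreement and 8982.52 is covered: preferential rate 8.5% applies instead.
The additional-duty order on 8982.52 targets Narena, not Duresta; it does not apply.
Duty = $119,736.44 × 8.5% = $10,177.60.
Line 2 (9280.40, Duresta, 261 kg, $39,630.24):
Base rate for 9280.40 is 13.5%.
Origin Duresta qualifies under the Belara–Duresta agreement and 9280.40 is covered: preferential rate 7.5% applies instead.
Duty = $39,630.24 × 7.5% = $2,972.27.
Total = $10,177.60 + $2,972.27 = $13,149.87.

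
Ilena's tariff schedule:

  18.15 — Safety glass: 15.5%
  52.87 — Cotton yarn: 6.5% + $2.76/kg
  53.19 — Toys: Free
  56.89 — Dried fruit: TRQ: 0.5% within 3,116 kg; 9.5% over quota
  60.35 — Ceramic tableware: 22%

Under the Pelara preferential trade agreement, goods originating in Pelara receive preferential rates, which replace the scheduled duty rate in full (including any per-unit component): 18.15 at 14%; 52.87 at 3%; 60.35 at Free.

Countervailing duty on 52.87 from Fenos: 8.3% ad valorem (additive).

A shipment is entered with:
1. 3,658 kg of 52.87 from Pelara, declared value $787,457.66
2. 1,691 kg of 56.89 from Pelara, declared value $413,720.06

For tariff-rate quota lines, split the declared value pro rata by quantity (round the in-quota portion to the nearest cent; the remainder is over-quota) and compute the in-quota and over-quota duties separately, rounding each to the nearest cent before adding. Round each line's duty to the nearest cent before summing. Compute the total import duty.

$25,692.33

Line 1 (52.87, Pelara, 3,658 kg, $787,457.66):
Base rate for 52.87 is 6.5% + $2.76/kg.
Origin Pelara qualifies under the Ilena–Pelara agreement and 52.87 is covered: preferential rate 3% applies instead.
The additional-duty order on 52.87 targets Fenos, not Pelara; it does not apply.
Duty = $787,457.66 × 3% = $23,623.73.
Line 2 (56.89, Pelara, 1,691 kg, $413,720.06):
Code 56.89 is under a tariff-rate quota (threshold 3,116 kg). Quantity 1,691 kg is within the quota, so the in-quota rate 0.5% applies to the full value.
Duty = $413,720.06 × 0.5% = $2,068.60.
Total = $23,623.73 + $2,068.60 = $25,692.33.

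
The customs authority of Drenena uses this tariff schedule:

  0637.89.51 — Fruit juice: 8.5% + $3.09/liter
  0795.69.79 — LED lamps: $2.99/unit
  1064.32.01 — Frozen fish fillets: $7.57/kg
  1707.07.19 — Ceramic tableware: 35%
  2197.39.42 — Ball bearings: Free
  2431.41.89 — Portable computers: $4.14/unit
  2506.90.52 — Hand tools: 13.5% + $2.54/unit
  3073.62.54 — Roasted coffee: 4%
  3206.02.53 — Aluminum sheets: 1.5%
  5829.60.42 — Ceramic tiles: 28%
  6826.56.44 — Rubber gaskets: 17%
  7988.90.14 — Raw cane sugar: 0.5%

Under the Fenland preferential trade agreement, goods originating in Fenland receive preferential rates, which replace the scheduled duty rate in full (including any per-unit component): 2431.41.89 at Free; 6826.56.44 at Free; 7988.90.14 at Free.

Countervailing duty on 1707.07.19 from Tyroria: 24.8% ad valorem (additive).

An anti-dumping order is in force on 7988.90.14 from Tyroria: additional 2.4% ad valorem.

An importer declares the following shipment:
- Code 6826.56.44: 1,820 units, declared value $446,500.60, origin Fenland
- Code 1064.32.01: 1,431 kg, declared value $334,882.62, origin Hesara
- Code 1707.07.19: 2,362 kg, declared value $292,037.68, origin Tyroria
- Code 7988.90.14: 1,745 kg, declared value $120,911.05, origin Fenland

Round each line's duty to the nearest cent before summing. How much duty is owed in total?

Line 1 (6826.56.44, Fenland, 1,820 units, $446,500.60):
Base rate for 6826.56.44 is 17%.
Origin Fenland qualifies under the Drenena–Fenland agreement and 6826.56.44 is covered: preferential rate Free applies instead.
Duty = $446,500.60 × 0% = $0.00.
Line 2 (1064.32.01, Hesara, 1,431 kg, $334,882.62):
Base rate for 1064.32.01 is $7.57/kg.
Duty = 1,431 × $7.57 = $10,832.67.
Line 3 (1707.07.19, Tyroria, 2,362 kg, $292,037.68):
Base rate for 1707.07.19 is 35%.
Additional duty on 1707.07.19 from Tyroria: +24.8%. Applied ad valorem rate: 35% + 24.8% = 59.8%.
Duty = $292,037.68 × 59.8% = $174,638.53.
Line 4 (7988.90.14, Fenland, 1,745 kg, $120,911.05):
Base rate for 7988.90.14 is 0.5%.
Origin Fenland qualifies under the Drenena–Fenland agreement and 7988.90.14 is covered: preferential rate Free applies instead.
The additional-duty order on 7988.90.14 targets Tyroria, not Fenland; it does not apply.
Duty = $120,911.05 × 0% = $0.00.
Total = $0.00 + $10,832.67 + $174,638.53 + $0.00 = $185,471.20.

$185,471.20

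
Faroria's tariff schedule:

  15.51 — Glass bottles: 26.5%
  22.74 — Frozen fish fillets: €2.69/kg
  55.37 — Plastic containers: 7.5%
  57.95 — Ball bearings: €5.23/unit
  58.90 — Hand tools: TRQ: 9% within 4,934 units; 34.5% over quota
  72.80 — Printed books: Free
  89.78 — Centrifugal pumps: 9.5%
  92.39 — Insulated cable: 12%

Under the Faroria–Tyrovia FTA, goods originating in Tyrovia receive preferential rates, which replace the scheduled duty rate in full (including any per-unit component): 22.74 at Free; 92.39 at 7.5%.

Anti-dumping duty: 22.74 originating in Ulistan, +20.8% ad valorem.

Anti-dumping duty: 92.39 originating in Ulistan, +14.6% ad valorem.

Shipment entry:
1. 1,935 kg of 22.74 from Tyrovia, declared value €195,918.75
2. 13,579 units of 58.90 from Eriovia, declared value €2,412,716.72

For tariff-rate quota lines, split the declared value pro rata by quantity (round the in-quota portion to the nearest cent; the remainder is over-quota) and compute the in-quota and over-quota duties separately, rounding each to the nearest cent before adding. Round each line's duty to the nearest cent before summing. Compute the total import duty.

€608,835.62

Line 1 (22.74, Tyrovia, 1,935 kg, €195,918.75):
Base rate for 22.74 is €2.69/kg.
Origin Tyrovia qualifies under the Faroria–Tyrovia agreement and 22.74 is covered: preferential rate Free applies instead.
The additional-duty order on 22.74 targets Ulistan, not Tyrovia; it does not apply.
Duty = €195,918.75 × 0% = €0.00.
Line 2 (58.90, Eriovia, 13,579 units, €2,412,716.72):
Code 58.90 is under a tariff-rate quota (threshold 4,934 units). In-quota: 4,934 units at 9%; over-quota: 8,645 units at 34.5%.
Pro-rata value split: in-quota = €2,412,716.72 × 4,934/13,579 = €876,673.12; over-quota = €2,412,716.72 − €876,673.12 = €1,536,043.60.
In-quota duty = €876,673.12 × 9% = €78,900.58. Over-quota duty = €1,536,043.60 × 34.5% = €529,935.04.
Line duty = €78,900.58 + €529,935.04 = €608,835.62.
Total = €0.00 + €608,835.62 = €608,835.62.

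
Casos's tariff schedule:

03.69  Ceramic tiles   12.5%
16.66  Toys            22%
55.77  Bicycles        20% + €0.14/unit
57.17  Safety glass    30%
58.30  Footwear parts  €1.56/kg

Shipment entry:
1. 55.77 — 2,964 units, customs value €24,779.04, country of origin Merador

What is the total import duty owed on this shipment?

€5,370.77

Line 1 (55.77, Merador, 2,964 units, €24,779.04):
Base rate for 55.77 is 20% + €0.14/unit.
Duty = €24,779.04 × 20% + 2,964 × €0.14 = €5,370.77.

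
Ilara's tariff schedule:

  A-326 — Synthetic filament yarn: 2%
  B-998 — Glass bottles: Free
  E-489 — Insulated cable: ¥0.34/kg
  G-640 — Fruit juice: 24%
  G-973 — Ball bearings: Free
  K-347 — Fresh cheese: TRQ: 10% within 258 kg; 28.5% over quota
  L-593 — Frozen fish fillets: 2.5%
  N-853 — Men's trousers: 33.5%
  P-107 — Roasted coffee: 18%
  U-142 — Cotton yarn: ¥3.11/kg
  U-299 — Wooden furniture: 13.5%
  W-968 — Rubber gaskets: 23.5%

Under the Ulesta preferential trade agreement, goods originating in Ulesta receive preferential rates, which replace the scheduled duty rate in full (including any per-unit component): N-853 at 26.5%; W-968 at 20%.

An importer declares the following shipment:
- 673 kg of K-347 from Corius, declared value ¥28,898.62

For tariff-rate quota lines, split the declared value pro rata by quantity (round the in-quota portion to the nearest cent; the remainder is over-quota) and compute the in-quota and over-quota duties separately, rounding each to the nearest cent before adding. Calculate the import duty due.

¥6,186.58

Line 1 (K-347, Corius, 673 kg, ¥28,898.62):
Code K-347 is under a tariff-rate quota (threshold 258 kg). In-quota: 258 kg at 10%; over-quota: 415 kg at 28.5%.
Pro-rata value split: in-quota = ¥28,898.62 × 258/673 = ¥11,078.52; over-quota = ¥28,898.62 − ¥11,078.52 = ¥17,820.10.
In-quota duty = ¥11,078.52 × 10% = ¥1,107.85. Over-quota duty = ¥17,820.10 × 28.5% = ¥5,078.73.
Line duty = ¥1,107.85 + ¥5,078.73 = ¥6,186.58.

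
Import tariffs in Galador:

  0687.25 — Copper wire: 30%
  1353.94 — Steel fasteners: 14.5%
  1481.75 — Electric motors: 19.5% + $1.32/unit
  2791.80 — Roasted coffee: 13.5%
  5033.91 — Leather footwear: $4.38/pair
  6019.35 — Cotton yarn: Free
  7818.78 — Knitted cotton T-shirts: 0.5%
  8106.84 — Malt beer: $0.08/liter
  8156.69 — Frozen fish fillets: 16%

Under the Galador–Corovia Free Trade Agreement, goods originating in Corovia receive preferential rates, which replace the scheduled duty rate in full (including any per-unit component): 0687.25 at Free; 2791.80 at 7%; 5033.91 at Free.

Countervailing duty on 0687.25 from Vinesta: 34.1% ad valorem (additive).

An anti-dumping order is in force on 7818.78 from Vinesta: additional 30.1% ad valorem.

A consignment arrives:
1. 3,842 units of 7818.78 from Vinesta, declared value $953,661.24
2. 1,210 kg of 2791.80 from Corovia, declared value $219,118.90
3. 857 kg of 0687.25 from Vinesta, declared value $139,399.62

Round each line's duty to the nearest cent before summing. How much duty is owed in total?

$396,513.82

Line 1 (7818.78, Vinesta, 3,842 units, $953,661.24):
Base rate for 7818.78 is 0.5%.
Additional duty on 7818.78 from Vinesta: +30.1%. Applied ad valorem rate: 0.5% + 30.1% = 30.6%.
Duty = $953,661.24 × 30.6% = $291,820.34.
Line 2 (2791.80, Corovia, 1,210 kg, $219,118.90):
Base rate for 2791.80 is 13.5%.
Origin Corovia qualifies under the Galador–Corovia agreement and 2791.80 is covered: preferential rate 7% applies instead.
Duty = $219,118.90 × 7% = $15,338.32.
Line 3 (0687.25, Vinesta, 857 kg, $139,399.62):
Base rate for 0687.25 is 30%.
0687.25 has an FTA preferential rate, but origin Vinesta is not Corovia; base rate stands.
Additional duty on 0687.25 from Vinesta: +34.1%. Applied ad valorem rate: 30% + 34.1% = 64.1%.
Duty = $139,399.62 × 64.1% = $89,355.16.
Total = $291,820.34 + $15,338.32 + $89,355.16 = $396,513.82.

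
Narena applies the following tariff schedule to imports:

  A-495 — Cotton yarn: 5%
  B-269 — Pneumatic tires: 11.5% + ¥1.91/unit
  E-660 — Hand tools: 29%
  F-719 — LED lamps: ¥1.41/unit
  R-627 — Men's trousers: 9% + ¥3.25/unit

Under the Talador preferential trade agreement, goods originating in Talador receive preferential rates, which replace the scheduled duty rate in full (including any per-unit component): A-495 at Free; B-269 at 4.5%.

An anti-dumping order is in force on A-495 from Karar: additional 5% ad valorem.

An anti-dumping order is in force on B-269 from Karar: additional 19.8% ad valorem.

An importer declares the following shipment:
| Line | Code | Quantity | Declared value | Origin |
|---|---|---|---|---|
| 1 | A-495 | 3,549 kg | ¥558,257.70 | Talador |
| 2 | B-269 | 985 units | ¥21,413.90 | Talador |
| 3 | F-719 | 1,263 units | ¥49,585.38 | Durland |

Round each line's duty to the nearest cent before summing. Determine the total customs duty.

Line 1 (A-495, Talador, 3,549 kg, ¥558,257.70):
Base rate for A-495 is 5%.
Origin Talador qualifies under the Narena–Talador agreement and A-495 is covered: preferential rate Free applies instead.
The additional-duty order on A-495 targets Karar, not Talador; it does not apply.
Duty = ¥558,257.70 × 0% = ¥0.00.
Line 2 (B-269, Talador, 985 units, ¥21,413.90):
Base rate for B-269 is 11.5% + ¥1.91/unit.
Origin Talador qualifies under the Narena–Talador agreement and B-269 is covered: preferential rate 4.5% applies instead.
The additional-duty order on B-269 targets Karar, not Talador; it does not apply.
Duty = ¥21,413.90 × 4.5% = ¥963.63.
Line 3 (F-719, Durland, 1,263 units, ¥49,585.38):
Base rate for F-719 is ¥1.41/unit.
Duty = 1,263 × ¥1.41 = ¥1,780.83.
Total = ¥0.00 + ¥963.63 + ¥1,780.83 = ¥2,744.46.

¥2,744.46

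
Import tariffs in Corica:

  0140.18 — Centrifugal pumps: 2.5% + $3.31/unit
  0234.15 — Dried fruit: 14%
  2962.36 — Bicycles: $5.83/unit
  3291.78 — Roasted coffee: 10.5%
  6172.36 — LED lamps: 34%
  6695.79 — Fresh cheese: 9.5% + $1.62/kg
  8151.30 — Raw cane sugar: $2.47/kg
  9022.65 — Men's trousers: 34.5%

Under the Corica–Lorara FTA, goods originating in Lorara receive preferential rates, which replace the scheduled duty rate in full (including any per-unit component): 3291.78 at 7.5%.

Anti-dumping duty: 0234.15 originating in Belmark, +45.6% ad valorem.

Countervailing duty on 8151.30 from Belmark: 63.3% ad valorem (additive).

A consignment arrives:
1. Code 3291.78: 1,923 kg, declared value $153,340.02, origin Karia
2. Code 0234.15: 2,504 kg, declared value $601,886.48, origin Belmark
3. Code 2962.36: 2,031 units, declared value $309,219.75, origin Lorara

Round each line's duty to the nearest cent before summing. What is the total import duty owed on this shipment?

$386,665.77

Line 1 (3291.78, Karia, 1,923 kg, $153,340.02):
Base rate for 3291.78 is 10.5%.
3291.78 has an FTA preferential rate, but origin Karia is not Lorara; base rate stands.
Duty = $153,340.02 × 10.5% = $16,100.70.
Line 2 (0234.15, Belmark, 2,504 kg, $601,886.48):
Base rate for 0234.15 is 14%.
Additional duty on 0234.15 from Belmark: +45.6%. Applied ad valorem rate: 14% + 45.6% = 59.6%.
Duty = $601,886.48 × 59.6% = $358,724.34.
Line 3 (2962.36, Lorara, 2,031 units, $309,219.75):
Base rate for 2962.36 is $5.83/unit.
Origin Lorara is the FTA partner but 2962.36 is not on the preference list; base rate stands.
Duty = 2,031 × $5.83 = $11,840.73.
Total = $16,100.70 + $358,724.34 + $11,840.73 = $386,665.77.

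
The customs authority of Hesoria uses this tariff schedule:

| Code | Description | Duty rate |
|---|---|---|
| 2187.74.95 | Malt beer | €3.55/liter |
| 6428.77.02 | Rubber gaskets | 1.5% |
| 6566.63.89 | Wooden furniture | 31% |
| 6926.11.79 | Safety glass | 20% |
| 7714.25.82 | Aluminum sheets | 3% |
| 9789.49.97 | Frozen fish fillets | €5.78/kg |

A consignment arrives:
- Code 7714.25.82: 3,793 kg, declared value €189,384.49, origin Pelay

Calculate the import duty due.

Line 1 (7714.25.82, Pelay, 3,793 kg, €189,384.49):
Base rate for 7714.25.82 is 3%.
Duty = €189,384.49 × 3% = €5,681.53.

€5,681.53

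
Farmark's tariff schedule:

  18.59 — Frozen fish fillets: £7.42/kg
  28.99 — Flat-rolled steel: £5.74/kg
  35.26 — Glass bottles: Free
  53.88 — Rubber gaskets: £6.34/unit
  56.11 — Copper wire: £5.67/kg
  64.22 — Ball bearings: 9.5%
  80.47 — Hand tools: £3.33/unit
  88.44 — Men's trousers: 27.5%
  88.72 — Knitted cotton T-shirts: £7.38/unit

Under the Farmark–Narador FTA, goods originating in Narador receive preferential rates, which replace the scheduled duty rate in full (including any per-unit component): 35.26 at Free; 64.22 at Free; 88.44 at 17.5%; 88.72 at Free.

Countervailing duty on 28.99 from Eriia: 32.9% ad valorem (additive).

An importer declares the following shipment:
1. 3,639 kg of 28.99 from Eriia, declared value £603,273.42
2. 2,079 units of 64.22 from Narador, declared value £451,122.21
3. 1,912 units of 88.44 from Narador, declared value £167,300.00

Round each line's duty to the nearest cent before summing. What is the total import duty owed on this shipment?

£248,642.32

Line 1 (28.99, Eriia, 3,639 kg, £603,273.42):
Base rate for 28.99 is £5.74/kg.
Additional duty on 28.99 from Eriia: +32.9% ad valorem. Applied ad valorem rate = 32.9%.
Duty = £603,273.42 × 32.9% + 3,639 × £5.74 = £219,364.82.
Line 2 (64.22, Narador, 2,079 units, £451,122.21):
Base rate for 64.22 is 9.5%.
Origin Narador qualifies under the Farmark–Narador agreement and 64.22 is covered: preferential rate Free applies instead.
Duty = £451,122.21 × 0% = £0.00.
Line 3 (88.44, Narador, 1,912 units, £167,300.00):
Base rate for 88.44 is 27.5%.
Origin Narador qualifies under the Farmark–Narador agreement and 88.44 is covered: preferential rate 17.5% applies instead.
Duty = £167,300.00 × 17.5% = £29,277.50.
Total = £219,364.82 + £0.00 + £29,277.50 = £248,642.32.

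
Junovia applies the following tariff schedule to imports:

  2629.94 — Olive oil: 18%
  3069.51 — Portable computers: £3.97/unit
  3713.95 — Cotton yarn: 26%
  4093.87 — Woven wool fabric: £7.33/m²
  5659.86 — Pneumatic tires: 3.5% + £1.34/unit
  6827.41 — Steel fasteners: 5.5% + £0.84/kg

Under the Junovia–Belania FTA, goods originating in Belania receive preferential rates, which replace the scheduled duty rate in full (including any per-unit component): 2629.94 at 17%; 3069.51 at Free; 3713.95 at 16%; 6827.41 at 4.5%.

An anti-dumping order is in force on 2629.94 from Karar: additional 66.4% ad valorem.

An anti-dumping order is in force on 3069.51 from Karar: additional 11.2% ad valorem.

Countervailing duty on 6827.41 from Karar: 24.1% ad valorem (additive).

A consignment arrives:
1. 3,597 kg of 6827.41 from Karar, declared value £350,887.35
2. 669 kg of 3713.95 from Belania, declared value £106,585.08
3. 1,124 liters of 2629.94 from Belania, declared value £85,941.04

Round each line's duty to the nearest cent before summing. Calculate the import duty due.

Line 1 (6827.41, Karar, 3,597 kg, £350,887.35):
Base rate for 6827.41 is 5.5% + £0.84/kg.
6827.41 has an FTA preferential rate, but origin Karar is not Belania; base rate stands.
Additional duty on 6827.41 from Karar: +24.1%. Applied ad valorem rate: 5.5% + 24.1% = 29.6%.
Duty = £350,887.35 × 29.6% + 3,597 × £0.84 = £106,884.14.
Line 2 (3713.95, Belania, 669 kg, £106,585.08):
Base rate for 3713.95 is 26%.
Origin Belania qualifies under the Junovia–Belania agreement and 3713.95 is covered: preferential rate 16% applies instead.
Duty = £106,585.08 × 16% = £17,053.61.
Line 3 (2629.94, Belania, 1,124 liters, £85,941.04):
Base rate for 2629.94 is 18%.
Origin Belania qualifies under the Junovia–Belania agreement and 2629.94 is covered: preferential rate 17% applies instead.
The additional-duty order on 2629.94 targets Karar, not Belania; it does not apply.
Duty = £85,941.04 × 17% = £14,609.98.
Total = £106,884.14 + £17,053.61 + £14,609.98 = £138,547.73.

£138,547.73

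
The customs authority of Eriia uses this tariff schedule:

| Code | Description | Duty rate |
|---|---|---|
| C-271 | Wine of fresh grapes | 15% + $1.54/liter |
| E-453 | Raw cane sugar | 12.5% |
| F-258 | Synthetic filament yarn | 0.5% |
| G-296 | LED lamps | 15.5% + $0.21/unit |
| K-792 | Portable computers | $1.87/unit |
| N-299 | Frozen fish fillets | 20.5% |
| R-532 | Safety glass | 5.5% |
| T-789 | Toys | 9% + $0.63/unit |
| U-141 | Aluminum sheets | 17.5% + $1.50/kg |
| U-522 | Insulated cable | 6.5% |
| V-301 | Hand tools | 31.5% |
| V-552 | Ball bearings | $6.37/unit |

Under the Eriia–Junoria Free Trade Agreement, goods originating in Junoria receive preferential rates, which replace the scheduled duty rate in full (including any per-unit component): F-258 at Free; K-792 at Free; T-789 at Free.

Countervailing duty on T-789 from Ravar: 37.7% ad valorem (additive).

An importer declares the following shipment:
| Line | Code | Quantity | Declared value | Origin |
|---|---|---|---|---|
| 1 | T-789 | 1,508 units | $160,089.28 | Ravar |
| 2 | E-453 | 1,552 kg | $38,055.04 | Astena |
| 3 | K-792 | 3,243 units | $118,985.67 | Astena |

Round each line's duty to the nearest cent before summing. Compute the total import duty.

Line 1 (T-789, Ravar, 1,508 units, $160,089.28):
Base rate for T-789 is 9% + $0.63/unit.
T-789 has an FTA preferential rate, but origin Ravar is not Junoria; base rate stands.
Additional duty on T-789 from Ravar: +37.7%. Applied ad valorem rate: 9% + 37.7% = 46.7%.
Duty = $160,089.28 × 46.7% + 1,508 × $0.63 = $75,711.73.
Line 2 (E-453, Astena, 1,552 kg, $38,055.04):
Base rate for E-453 is 12.5%.
Duty = $38,055.04 × 12.5% = $4,756.88.
Line 3 (K-792, Astena, 3,243 units, $118,985.67):
Base rate for K-792 is $1.87/unit.
K-792 has an FTA preferential rate, but origin Astena is not Junoria; base rate stands.
Duty = 3,243 × $1.87 = $6,064.41.
Total = $75,711.73 + $4,756.88 + $6,064.41 = $86,533.02.

$86,533.02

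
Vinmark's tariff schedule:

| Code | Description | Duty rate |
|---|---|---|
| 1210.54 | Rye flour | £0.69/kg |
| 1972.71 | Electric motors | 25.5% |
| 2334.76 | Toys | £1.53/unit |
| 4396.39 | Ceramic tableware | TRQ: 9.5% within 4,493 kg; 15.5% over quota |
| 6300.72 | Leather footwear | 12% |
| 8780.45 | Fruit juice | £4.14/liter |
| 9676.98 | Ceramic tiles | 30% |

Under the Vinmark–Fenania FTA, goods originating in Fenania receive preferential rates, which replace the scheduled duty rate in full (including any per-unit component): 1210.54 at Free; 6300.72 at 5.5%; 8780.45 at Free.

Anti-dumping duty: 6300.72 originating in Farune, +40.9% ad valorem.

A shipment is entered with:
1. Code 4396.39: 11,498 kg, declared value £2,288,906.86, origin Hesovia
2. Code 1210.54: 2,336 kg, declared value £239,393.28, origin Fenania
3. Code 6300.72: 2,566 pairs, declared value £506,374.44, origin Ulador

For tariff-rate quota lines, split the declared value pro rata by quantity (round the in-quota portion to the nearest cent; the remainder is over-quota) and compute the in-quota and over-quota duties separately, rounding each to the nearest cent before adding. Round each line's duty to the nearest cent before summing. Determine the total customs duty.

Line 1 (4396.39, Hesovia, 11,498 kg, £2,288,906.86):
Code 4396.39 is under a tariff-rate quota (threshold 4,493 kg). In-quota: 4,493 kg at 9.5%; over-quota: 7,005 kg at 15.5%.
Pro-rata value split: in-quota = £2,288,906.86 × 4,493/11,498 = £894,421.51; over-quota = £2,288,906.86 − £894,421.51 = £1,394,485.35.
In-quota duty = £894,421.51 × 9.5% = £84,970.04. Over-quota duty = £1,394,485.35 × 15.5% = £216,145.23.
Line duty = £84,970.04 + £216,145.23 = £301,115.27.
Line 2 (1210.54, Fenania, 2,336 kg, £239,393.28):
Base rate for 1210.54 is £0.69/kg.
Origin Fenania qualifies under the Vinmark–Fenania agreement and 1210.54 is covered: preferential rate Free applies instead.
Duty = £239,393.28 × 0% = £0.00.
Line 3 (6300.72, Ulador, 2,566 pairs, £506,374.44):
Base rate for 6300.72 is 12%.
6300.72 has an FTA preferential rate, but origin Ulador is not Fenania; base rate stands.
The additional-duty order on 6300.72 targets Farune, not Ulador; it does not apply.
Duty = £506,374.44 × 12% = £60,764.93.
Total = £301,115.27 + £0.00 + £60,764.93 = £361,880.20.

£361,880.20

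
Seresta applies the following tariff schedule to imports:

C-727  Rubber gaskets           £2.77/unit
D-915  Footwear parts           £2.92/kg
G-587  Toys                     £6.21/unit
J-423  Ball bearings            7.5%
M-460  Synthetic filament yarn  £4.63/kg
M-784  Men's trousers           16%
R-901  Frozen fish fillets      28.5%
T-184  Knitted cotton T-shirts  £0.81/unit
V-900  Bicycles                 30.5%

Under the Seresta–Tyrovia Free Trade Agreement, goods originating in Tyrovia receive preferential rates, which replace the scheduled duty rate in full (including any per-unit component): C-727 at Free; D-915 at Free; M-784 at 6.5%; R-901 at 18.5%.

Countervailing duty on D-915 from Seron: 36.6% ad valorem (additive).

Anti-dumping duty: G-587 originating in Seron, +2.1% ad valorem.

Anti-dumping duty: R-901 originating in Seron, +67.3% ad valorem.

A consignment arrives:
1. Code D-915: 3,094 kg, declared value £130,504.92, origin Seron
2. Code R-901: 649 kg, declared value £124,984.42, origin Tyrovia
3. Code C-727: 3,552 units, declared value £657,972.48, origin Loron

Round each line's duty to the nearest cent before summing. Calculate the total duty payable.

£89,760.44

Line 1 (D-915, Seron, 3,094 kg, £130,504.92):
Base rate for D-915 is £2.92/kg.
D-915 has an FTA preferential rate, but origin Seron is not Tyrovia; base rate stands.
Additional duty on D-915 from Seron: +36.6% ad valorem. Applied ad valorem rate = 36.6%.
Duty = £130,504.92 × 36.6% + 3,094 × £2.92 = £56,799.28.
Line 2 (R-901, Tyrovia, 649 kg, £124,984.42):
Base rate for R-901 is 28.5%.
Origin Tyrovia qualifies under the Seresta–Tyrovia agreement and R-901 is covered: preferential rate 18.5% applies instead.
The additional-duty order on R-901 targets Seron, not Tyrovia; it does not apply.
Duty = £124,984.42 × 18.5% = £23,122.12.
Line 3 (C-727, Loron, 3,552 units, £657,972.48):
Base rate for C-727 is £2.77/unit.
C-727 has an FTA preferential rate, but origin Loron is not Tyrovia; base rate stands.
Duty = 3,552 × £2.77 = £9,839.04.
Total = £56,799.28 + £23,122.12 + £9,839.04 = £89,760.44.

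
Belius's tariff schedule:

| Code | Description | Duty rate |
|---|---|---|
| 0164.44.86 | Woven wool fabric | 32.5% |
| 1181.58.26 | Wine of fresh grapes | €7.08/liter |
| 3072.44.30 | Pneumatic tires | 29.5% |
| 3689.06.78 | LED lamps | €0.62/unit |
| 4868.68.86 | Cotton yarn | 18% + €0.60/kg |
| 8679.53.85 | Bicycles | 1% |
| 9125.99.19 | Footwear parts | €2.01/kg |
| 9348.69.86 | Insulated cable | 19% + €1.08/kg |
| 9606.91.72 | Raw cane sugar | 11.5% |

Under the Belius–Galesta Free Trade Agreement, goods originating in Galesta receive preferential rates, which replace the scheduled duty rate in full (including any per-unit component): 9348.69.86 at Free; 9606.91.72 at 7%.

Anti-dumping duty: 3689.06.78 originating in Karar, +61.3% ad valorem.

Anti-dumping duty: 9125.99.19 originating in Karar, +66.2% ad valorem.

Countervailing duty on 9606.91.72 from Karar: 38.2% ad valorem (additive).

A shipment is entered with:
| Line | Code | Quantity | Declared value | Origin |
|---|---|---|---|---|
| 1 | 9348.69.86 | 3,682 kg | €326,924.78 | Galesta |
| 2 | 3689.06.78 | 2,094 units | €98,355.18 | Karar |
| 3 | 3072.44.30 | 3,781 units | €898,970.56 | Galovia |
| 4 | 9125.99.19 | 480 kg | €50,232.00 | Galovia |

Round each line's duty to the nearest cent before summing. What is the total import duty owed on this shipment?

Line 1 (9348.69.86, Galesta, 3,682 kg, €326,924.78):
Base rate for 9348.69.86 is 19% + €1.08/kg.
Origin Galesta qualifies under the Belius–Galesta agreement and 9348.69.86 is covered: preferential rate Free applies instead.
Duty = €326,924.78 × 0% = €0.00.
Line 2 (3689.06.78, Karar, 2,094 units, €98,355.18):
Base rate for 3689.06.78 is €0.62/unit.
Additional duty on 3689.06.78 from Karar: +61.3% ad valorem. Applied ad valorem rate = 61.3%.
Duty = €98,355.18 × 61.3% + 2,094 × €0.62 = €61,590.01.
Line 3 (3072.44.30, Galovia, 3,781 units, €898,970.56):
Base rate for 3072.44.30 is 29.5%.
Duty = €898,970.56 × 29.5% = €265,196.32.
Line 4 (9125.99.19, Galovia, 480 kg, €50,232.00):
Base rate for 9125.99.19 is €2.01/kg.
The additional-duty order on 9125.99.19 targets Karar, not Galovia; it does not apply.
Duty = 480 × €2.01 = €964.80.
Total = €0.00 + €61,590.01 + €265,196.32 + €964.80 = €327,751.13.

€327,751.13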